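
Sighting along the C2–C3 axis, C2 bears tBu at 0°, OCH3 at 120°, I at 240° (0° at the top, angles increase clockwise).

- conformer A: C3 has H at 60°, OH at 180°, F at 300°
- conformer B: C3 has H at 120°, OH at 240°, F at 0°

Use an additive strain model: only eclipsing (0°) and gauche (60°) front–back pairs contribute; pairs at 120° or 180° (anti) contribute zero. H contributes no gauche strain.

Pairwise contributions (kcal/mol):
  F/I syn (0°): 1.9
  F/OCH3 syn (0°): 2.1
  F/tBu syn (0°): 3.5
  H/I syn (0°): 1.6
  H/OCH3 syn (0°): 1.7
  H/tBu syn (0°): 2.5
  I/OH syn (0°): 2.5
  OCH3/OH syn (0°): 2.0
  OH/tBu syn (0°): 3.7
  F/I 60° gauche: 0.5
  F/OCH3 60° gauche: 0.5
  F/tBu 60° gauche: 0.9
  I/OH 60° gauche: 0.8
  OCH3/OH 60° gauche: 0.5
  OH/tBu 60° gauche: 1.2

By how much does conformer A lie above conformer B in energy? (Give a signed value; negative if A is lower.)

A (staggered): tBu–F gauche, OCH3–OH gauche, I–OH gauche, I–F gauche; 0.9 + 0.5 + 0.8 + 0.5 = 2.7 kcal/mol.
B (eclipsed): tBu–F eclipsed, OCH3–H eclipsed, I–OH eclipsed; 3.5 + 1.7 + 2.5 = 7.7 kcal/mol.
E(A) − E(B) = 2.7 − 7.7 = -5.0 kcal/mol.

-5.0 kcal/mol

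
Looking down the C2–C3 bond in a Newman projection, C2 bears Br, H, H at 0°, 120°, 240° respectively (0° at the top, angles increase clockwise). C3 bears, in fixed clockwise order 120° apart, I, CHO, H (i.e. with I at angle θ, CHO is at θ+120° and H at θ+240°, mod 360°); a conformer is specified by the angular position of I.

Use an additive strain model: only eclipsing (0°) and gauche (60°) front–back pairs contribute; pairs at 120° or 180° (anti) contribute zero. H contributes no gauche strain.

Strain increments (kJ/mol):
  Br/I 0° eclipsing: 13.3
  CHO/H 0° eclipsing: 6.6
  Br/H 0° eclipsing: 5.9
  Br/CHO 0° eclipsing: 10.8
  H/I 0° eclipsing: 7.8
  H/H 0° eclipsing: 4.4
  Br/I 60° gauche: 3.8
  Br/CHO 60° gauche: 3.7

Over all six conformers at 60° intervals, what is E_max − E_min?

I at 0° (eclipsed): Br(0°)/I(0°) eclipsed 13.3; H(120°)/CHO(120°) eclipsed 6.6; H(240°)/H(240°) eclipsed 4.4 → 24.3 kJ/mol.
I at 60° (staggered): Br(0°)/I(60°) gauche 3.8 → 3.8 kJ/mol.
I at 120° (eclipsed): Br(0°)/H(0°) eclipsed 5.9; H(120°)/I(120°) eclipsed 7.8; H(240°)/CHO(240°) eclipsed 6.6 → 20.3 kJ/mol.
I at 180° (staggered): Br(0°)/CHO(300°) gauche 3.7 → 3.7 kJ/mol.
I at 240° (eclipsed): Br(0°)/CHO(0°) eclipsed 10.8; H(120°)/H(120°) eclipsed 4.4; H(240°)/I(240°) eclipsed 7.8 → 23.0 kJ/mol.
I at 300° (staggered): Br(0°)/I(300°) gauche 3.8; Br(0°)/CHO(60°) gauche 3.7 → 7.5 kJ/mol.
Max at 0° (24.3 kJ/mol), min at 180° (3.7 kJ/mol); barrier = 20.6 kJ/mol.

20.6 kJ/mol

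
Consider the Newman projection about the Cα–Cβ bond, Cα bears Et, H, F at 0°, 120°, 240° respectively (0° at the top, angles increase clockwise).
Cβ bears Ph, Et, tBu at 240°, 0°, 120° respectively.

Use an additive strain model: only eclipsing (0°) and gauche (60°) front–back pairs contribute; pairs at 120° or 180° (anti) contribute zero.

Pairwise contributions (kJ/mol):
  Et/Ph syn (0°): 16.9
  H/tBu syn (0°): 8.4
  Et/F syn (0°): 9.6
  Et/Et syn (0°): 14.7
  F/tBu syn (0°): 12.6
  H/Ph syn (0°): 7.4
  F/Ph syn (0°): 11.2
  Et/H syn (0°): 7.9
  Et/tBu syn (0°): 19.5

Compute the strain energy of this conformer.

34.3 kJ/mol

This conformer (eclipsed): Et–Et eclipsed, H–tBu eclipsed, F–Ph eclipsed; 14.7 + 8.4 + 11.2 = 34.3 kJ/mol.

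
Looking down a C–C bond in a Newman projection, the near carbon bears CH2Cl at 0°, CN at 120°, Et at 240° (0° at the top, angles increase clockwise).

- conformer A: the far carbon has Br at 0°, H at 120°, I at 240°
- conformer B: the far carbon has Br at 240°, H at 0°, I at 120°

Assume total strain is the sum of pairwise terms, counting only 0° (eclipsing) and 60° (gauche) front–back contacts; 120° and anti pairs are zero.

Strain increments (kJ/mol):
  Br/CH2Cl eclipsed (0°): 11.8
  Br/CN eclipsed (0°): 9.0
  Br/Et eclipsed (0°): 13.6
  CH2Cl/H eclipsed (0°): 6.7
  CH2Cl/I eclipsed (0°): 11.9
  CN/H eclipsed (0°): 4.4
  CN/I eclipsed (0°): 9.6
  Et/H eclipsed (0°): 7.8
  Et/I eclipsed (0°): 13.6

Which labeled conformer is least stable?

B

A (eclipsed): CH2Cl(0°)/Br(0°) eclipsed 11.8; CN(120°)/H(120°) eclipsed 4.4; Et(240°)/I(240°) eclipsed 13.6 → 29.8 kJ/mol.
B (eclipsed): CH2Cl(0°)/H(0°) eclipsed 6.7; CN(120°)/I(120°) eclipsed 9.6; Et(240°)/Br(240°) eclipsed 13.6 → 29.9 kJ/mol.
B has the highest total (29.9 kJ/mol).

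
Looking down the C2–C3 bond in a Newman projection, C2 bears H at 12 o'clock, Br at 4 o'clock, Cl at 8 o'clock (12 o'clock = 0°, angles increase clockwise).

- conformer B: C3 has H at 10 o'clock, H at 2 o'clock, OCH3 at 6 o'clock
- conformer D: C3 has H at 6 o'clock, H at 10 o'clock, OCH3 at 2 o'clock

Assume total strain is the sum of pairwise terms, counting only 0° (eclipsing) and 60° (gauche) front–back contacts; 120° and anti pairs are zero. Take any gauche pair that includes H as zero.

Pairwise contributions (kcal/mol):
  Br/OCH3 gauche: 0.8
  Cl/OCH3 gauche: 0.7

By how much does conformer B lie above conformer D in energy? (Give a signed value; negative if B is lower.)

B (staggered): Br(120°)/OCH3(180°) gauche 0.8; Cl(240°)/OCH3(180°) gauche 0.7 → 1.5 kcal/mol.
D (staggered): Br(120°)/OCH3(60°) gauche 0.8 → 0.8 kcal/mol.
E(B) − E(D) = 1.5 − 0.8 = +0.7 kcal/mol.

+0.7 kcal/mol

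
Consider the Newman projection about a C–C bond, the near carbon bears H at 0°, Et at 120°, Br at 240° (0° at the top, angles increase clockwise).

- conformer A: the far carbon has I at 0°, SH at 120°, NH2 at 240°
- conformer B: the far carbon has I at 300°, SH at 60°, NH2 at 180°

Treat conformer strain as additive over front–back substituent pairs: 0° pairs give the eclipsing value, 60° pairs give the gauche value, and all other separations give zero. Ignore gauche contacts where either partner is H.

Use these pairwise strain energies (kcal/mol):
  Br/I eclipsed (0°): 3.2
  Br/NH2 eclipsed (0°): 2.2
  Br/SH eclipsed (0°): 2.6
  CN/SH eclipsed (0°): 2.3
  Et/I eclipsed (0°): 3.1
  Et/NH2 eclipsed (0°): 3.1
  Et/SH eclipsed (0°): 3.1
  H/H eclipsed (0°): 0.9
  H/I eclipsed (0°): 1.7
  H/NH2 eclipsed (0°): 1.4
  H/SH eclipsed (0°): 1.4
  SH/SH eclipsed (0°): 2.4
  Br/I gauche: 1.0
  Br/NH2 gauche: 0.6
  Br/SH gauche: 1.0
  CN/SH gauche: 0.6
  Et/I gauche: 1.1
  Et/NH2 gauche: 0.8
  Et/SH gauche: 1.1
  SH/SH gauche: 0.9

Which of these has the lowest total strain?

A (eclipsed): H–I eclipsed, Et–SH eclipsed, Br–NH2 eclipsed; 1.7 + 3.1 + 2.2 = 7.0 kcal/mol.
B (staggered): Et–SH gauche, Et–NH2 gauche, Br–I gauche, Br–NH2 gauche; 1.1 + 0.8 + 1.0 + 0.6 = 3.5 kcal/mol.
B has the lowest total (3.5 kcal/mol).

B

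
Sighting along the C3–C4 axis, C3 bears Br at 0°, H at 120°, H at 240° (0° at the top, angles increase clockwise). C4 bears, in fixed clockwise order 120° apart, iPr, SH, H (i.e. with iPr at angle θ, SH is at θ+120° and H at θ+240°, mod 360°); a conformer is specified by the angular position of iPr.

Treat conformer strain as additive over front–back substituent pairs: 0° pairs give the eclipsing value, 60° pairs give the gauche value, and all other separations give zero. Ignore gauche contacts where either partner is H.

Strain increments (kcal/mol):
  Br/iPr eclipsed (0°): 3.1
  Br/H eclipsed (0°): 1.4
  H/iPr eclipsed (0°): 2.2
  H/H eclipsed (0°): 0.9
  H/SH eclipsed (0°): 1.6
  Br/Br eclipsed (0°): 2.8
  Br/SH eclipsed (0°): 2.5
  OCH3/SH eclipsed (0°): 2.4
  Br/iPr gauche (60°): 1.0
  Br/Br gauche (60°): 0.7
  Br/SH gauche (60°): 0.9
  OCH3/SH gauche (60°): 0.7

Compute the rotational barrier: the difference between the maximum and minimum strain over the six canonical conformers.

iPr at 0° (eclipsed): Br–iPr eclipsed, H–SH eclipsed, H–H eclipsed; 3.1 + 1.6 + 0.9 = 5.6 kcal/mol.
iPr at 60° (staggered): Br–iPr gauche; 1.0 = 1.0 kcal/mol.
iPr at 120° (eclipsed): Br–H eclipsed, H–iPr eclipsed, H–SH eclipsed; 1.4 + 2.2 + 1.6 = 5.2 kcal/mol.
iPr at 180° (staggered): Br–SH gauche; 0.9 = 0.9 kcal/mol.
iPr at 240° (eclipsed): Br–SH eclipsed, H–H eclipsed, H–iPr eclipsed; 2.5 + 0.9 + 2.2 = 5.6 kcal/mol.
iPr at 300° (staggered): Br–iPr gauche, Br–SH gauche; 1.0 + 0.9 = 1.9 kcal/mol.
Max at 0° (5.6 kcal/mol), min at 180° (0.9 kcal/mol); barrier = 4.7 kcal/mol.

4.7 kcal/mol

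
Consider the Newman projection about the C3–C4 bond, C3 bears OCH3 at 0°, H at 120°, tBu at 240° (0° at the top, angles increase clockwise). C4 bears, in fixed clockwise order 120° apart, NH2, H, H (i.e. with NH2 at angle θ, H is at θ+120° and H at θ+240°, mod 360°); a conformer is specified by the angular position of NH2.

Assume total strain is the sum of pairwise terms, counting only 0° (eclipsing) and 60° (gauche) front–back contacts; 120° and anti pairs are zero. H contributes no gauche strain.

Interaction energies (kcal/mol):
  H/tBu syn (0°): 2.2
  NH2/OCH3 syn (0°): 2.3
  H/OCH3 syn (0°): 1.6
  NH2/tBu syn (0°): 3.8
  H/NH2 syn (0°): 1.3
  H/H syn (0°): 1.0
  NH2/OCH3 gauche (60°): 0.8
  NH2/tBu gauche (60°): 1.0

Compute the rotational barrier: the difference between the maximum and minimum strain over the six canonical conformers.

NH2 at 0° (eclipsed): OCH3–NH2 eclipsed, H–H eclipsed, tBu–H eclipsed; 2.3 + 1.0 + 2.2 = 5.5 kcal/mol.
NH2 at 60° (staggered): OCH3–NH2 gauche; 0.8 = 0.8 kcal/mol.
NH2 at 120° (eclipsed): OCH3–H eclipsed, H–NH2 eclipsed, tBu–H eclipsed; 1.6 + 1.3 + 2.2 = 5.1 kcal/mol.
NH2 at 180° (staggered): tBu–NH2 gauche; 1.0 = 1.0 kcal/mol.
NH2 at 240° (eclipsed): OCH3–H eclipsed, H–H eclipsed, tBu–NH2 eclipsed; 1.6 + 1.0 + 3.8 = 6.4 kcal/mol.
NH2 at 300° (staggered): OCH3–NH2 gauche, tBu–NH2 gauche; 0.8 + 1.0 = 1.8 kcal/mol.
Max at 240° (6.4 kcal/mol), min at 60° (0.8 kcal/mol); barrier = 5.6 kcal/mol.

5.6 kcal/mol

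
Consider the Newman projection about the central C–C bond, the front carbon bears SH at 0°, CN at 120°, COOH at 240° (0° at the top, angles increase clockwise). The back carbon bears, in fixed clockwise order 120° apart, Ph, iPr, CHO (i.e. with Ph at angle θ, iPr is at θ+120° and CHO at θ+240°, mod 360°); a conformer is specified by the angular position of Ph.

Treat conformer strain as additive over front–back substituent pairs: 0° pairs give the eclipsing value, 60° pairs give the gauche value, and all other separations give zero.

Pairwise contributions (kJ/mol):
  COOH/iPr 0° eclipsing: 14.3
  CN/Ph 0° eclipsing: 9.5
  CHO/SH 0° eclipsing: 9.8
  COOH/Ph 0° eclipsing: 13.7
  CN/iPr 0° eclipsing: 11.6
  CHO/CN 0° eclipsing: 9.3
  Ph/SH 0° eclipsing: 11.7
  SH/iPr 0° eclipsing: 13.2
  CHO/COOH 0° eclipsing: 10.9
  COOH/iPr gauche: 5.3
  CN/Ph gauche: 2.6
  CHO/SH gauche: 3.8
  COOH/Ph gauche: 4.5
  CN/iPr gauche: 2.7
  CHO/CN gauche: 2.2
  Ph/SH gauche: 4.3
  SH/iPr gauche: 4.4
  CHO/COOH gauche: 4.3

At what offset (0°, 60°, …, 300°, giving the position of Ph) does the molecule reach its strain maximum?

240°

Ph at 0° is eclipsed. SH at 0° is eclipsed with Ph at 0° (11.7); CN at 120° is eclipsed with iPr at 120° (11.6); COOH at 240° is eclipsed with CHO at 240° (10.9). Total 34.2 kJ/mol.
Ph at 60° is staggered. SH at 0° is gauche with Ph at 60° (4.3); SH at 0° is gauche with CHO at 300° (3.8); CN at 120° is gauche with Ph at 60° (2.6); CN at 120° is gauche with iPr at 180° (2.7); COOH at 240° is gauche with iPr at 180° (5.3); COOH at 240° is gauche with CHO at 300° (4.3). Total 23.0 kJ/mol.
Ph at 120° is eclipsed. SH at 0° is eclipsed with CHO at 0° (9.8); CN at 120° is eclipsed with Ph at 120° (9.5); COOH at 240° is eclipsed with iPr at 240° (14.3). Total 33.6 kJ/mol.
Ph at 180° is staggered. SH at 0° is gauche with iPr at 300° (4.4); SH at 0° is gauche with CHO at 60° (3.8); CN at 120° is gauche with Ph at 180° (2.6); CN at 120° is gauche with CHO at 60° (2.2); COOH at 240° is gauche with Ph at 180° (4.5); COOH at 240° is gauche with iPr at 300° (5.3). Total 22.8 kJ/mol.
Ph at 240° is eclipsed. SH at 0° is eclipsed with iPr at 0° (13.2); CN at 120° is eclipsed with CHO at 120° (9.3); COOH at 240° is eclipsed with Ph at 240° (13.7). Total 36.2 kJ/mol.
Ph at 300° is staggered. SH at 0° is gauche with Ph at 300° (4.3); SH at 0° is gauche with iPr at 60° (4.4); CN at 120° is gauche with iPr at 60° (2.7); CN at 120° is gauche with CHO at 180° (2.2); COOH at 240° is gauche with Ph at 300° (4.5); COOH at 240° is gauche with CHO at 180° (4.3). Total 22.4 kJ/mol.
The maximum (36.2 kJ/mol) occurs with Ph at 240°.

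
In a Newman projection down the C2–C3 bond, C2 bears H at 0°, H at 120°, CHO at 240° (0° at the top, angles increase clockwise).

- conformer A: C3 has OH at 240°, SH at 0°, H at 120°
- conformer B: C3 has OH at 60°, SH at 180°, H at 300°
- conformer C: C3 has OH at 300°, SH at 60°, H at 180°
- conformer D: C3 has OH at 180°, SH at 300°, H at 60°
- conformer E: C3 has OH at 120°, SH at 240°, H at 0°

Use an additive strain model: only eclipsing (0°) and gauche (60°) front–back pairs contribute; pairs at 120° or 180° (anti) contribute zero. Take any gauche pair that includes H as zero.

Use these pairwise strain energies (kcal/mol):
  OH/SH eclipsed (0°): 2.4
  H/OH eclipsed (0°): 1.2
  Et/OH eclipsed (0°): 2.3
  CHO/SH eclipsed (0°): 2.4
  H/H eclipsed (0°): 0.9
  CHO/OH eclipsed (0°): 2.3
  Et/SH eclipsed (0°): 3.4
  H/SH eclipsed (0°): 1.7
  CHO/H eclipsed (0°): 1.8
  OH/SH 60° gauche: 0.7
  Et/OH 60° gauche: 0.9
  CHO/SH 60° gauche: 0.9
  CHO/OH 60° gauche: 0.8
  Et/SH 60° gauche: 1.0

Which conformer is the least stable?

A is eclipsed. H at 0° is eclipsed with SH at 0° (1.7); H at 120° is eclipsed with H at 120° (0.9); CHO at 240° is eclipsed with OH at 240° (2.3). Total 4.9 kcal/mol.
B is staggered. CHO at 240° is gauche with SH at 180° (0.9). Total 0.9 kcal/mol.
C is staggered. CHO at 240° is gauche with OH at 300° (0.8). Total 0.8 kcal/mol.
D is staggered. CHO at 240° is gauche with OH at 180° (0.8); CHO at 240° is gauche with SH at 300° (0.9). Total 1.7 kcal/mol.
E is eclipsed. H at 0° is eclipsed with H at 0° (0.9); H at 120° is eclipsed with OH at 120° (1.2); CHO at 240° is eclipsed with SH at 240° (2.4). Total 4.5 kcal/mol.
A has the highest total (4.9 kcal/mol).

A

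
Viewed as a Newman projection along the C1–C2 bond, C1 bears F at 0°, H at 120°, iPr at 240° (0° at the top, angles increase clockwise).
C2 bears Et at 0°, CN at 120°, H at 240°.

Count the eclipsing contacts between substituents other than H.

Non-H eclipsing pairs: F(0°)/Et(0°) — 1 interaction.

1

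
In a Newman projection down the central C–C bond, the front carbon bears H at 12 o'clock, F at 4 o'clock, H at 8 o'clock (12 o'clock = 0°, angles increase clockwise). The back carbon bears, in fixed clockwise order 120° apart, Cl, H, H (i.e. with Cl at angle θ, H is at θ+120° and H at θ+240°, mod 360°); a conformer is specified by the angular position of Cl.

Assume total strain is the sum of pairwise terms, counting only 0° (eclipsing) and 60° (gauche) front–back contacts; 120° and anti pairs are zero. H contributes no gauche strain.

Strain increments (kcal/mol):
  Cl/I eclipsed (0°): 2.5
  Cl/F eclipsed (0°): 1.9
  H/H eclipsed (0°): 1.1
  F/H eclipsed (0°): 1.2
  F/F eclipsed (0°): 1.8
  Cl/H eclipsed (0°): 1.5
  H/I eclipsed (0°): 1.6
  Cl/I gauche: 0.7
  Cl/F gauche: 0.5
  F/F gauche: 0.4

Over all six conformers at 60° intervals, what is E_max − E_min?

Cl at 0° (eclipsed): H–Cl eclipsed, F–H eclipsed, H–H eclipsed; 1.5 + 1.2 + 1.1 = 3.8 kcal/mol.
Cl at 60° (staggered): F–Cl gauche; 0.5 = 0.5 kcal/mol.
Cl at 120° (eclipsed): H–H eclipsed, F–Cl eclipsed, H–H eclipsed; 1.1 + 1.9 + 1.1 = 4.1 kcal/mol.
Cl at 180° (staggered): F–Cl gauche; 0.5 = 0.5 kcal/mol.
Cl at 240° (eclipsed): H–H eclipsed, F–H eclipsed, H–Cl eclipsed; 1.1 + 1.2 + 1.5 = 3.8 kcal/mol.
Cl at 300° (staggered): no non-H gauche contacts → 0.0 kcal/mol.
Max at 120° (4.1 kcal/mol), min at 300° (0.0 kcal/mol); barrier = 4.1 kcal/mol.

4.1 kcal/mol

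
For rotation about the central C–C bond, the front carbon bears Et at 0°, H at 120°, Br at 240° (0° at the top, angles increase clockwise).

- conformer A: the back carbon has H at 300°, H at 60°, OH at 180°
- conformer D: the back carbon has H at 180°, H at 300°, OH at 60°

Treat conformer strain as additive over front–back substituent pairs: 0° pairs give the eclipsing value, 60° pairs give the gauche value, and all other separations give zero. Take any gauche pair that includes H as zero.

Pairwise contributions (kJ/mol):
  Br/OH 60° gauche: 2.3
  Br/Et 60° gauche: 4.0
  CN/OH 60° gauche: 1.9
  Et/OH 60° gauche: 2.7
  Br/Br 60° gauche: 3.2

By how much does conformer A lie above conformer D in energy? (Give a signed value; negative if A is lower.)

-0.4 kJ/mol

A (staggered): Br(240°)/OH(180°) gauche 2.3 → 2.3 kJ/mol.
D (staggered): Et(0°)/OH(60°) gauche 2.7 → 2.7 kJ/mol.
E(A) − E(D) = 2.3 − 2.7 = -0.4 kJ/mol.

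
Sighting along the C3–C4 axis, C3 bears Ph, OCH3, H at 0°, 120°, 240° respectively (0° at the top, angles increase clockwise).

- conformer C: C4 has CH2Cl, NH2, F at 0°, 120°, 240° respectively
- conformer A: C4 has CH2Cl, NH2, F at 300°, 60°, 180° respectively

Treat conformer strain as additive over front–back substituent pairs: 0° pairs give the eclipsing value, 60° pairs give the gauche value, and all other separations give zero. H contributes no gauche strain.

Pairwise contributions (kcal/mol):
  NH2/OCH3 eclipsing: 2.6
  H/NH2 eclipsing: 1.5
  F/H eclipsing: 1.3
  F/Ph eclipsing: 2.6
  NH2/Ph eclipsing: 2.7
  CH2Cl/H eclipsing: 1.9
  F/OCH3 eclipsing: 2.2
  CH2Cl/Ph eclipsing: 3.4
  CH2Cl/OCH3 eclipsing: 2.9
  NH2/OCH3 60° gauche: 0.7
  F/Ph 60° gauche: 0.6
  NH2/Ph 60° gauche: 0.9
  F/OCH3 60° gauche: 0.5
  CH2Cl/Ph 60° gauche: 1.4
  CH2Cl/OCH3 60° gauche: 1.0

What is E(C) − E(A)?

C (eclipsed): Ph(0°)/CH2Cl(0°) eclipsed 3.4; OCH3(120°)/NH2(120°) eclipsed 2.6; H(240°)/F(240°) eclipsed 1.3 → 7.3 kcal/mol.
A (staggered): Ph(0°)/CH2Cl(300°) gauche 1.4; Ph(0°)/NH2(60°) gauche 0.9; OCH3(120°)/NH2(60°) gauche 0.7; OCH3(120°)/F(180°) gauche 0.5 → 3.5 kcal/mol.
E(C) − E(A) = 7.3 − 3.5 = +3.8 kcal/mol.

+3.8 kcal/mol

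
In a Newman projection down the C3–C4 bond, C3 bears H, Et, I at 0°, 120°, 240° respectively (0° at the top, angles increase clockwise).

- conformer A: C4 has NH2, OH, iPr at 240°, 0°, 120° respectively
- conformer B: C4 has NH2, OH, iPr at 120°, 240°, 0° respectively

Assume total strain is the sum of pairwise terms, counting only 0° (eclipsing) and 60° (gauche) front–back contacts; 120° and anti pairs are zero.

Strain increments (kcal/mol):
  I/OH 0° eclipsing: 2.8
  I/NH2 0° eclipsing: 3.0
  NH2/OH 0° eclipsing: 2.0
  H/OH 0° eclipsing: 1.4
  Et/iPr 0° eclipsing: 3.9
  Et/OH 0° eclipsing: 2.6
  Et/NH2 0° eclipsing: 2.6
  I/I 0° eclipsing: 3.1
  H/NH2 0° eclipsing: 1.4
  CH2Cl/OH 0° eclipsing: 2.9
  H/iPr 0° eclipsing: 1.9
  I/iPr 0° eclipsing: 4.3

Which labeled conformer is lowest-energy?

B

A is eclipsed. H at 0° is eclipsed with OH at 0° (1.4); Et at 120° is eclipsed with iPr at 120° (3.9); I at 240° is eclipsed with NH2 at 240° (3.0). Total 8.3 kcal/mol.
B is eclipsed. H at 0° is eclipsed with iPr at 0° (1.9); Et at 120° is eclipsed with NH2 at 120° (2.6); I at 240° is eclipsed with OH at 240° (2.8). Total 7.3 kcal/mol.
B has the lowest total (7.3 kcal/mol).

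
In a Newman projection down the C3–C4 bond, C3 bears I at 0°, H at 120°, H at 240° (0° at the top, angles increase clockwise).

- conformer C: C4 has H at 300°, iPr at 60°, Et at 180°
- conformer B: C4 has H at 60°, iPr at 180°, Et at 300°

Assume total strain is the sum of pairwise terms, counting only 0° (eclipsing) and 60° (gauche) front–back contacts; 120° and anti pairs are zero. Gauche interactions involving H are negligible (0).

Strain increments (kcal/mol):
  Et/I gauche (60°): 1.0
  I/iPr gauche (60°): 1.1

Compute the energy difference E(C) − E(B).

+0.1 kcal/mol

C (staggered): I(0°)/iPr(60°) gauche 1.1 → 1.1 kcal/mol.
B (staggered): I(0°)/Et(300°) gauche 1.0 → 1.0 kcal/mol.
E(C) − E(B) = 1.1 − 1.0 = +0.1 kcal/mol.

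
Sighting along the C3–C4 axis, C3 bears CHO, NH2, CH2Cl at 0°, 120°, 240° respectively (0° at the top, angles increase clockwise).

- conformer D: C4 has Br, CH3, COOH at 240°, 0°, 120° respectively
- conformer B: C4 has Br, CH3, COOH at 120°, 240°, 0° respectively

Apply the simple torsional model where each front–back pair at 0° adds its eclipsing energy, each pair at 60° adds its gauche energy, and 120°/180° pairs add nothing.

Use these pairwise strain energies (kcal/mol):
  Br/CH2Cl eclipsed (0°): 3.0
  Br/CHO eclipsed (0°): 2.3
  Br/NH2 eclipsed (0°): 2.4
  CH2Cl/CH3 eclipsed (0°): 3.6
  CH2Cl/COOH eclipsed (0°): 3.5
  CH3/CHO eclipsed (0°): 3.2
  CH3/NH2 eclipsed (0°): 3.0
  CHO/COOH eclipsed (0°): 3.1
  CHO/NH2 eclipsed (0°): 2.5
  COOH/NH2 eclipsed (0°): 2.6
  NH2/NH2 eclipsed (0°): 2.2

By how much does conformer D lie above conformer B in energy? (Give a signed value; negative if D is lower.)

-0.3 kcal/mol

D is eclipsed. CHO at 0° is eclipsed with CH3 at 0° (3.2); NH2 at 120° is eclipsed with COOH at 120° (2.6); CH2Cl at 240° is eclipsed with Br at 240° (3.0). Total 8.8 kcal/mol.
B is eclipsed. CHO at 0° is eclipsed with COOH at 0° (3.1); NH2 at 120° is eclipsed with Br at 120° (2.4); CH2Cl at 240° is eclipsed with CH3 at 240° (3.6). Total 9.1 kcal/mol.
E(D) − E(B) = 8.8 − 9.1 = -0.3 kcal/mol.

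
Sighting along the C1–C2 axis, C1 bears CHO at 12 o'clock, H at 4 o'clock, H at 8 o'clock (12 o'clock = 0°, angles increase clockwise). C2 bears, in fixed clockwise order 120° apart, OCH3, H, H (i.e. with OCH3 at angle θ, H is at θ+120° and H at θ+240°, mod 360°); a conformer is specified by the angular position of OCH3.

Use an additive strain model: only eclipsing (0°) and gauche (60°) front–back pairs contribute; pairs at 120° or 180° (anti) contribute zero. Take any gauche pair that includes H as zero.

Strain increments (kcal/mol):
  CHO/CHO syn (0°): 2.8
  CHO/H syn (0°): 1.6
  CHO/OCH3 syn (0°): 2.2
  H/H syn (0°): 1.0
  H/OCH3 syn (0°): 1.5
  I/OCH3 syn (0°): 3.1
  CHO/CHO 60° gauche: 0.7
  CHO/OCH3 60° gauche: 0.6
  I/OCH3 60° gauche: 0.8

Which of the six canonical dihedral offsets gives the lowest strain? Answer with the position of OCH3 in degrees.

180°

OCH3 at 0° (eclipsed): CHO–OCH3 eclipsed, H–H eclipsed, H–H eclipsed; 2.2 + 1.0 + 1.0 = 4.2 kcal/mol.
OCH3 at 60° (staggered): CHO–OCH3 gauche; 0.6 = 0.6 kcal/mol.
OCH3 at 120° (eclipsed): CHO–H eclipsed, H–OCH3 eclipsed, H–H eclipsed; 1.6 + 1.5 + 1.0 = 4.1 kcal/mol.
OCH3 at 180° (staggered): no non-H gauche contacts → 0.0 kcal/mol.
OCH3 at 240° (eclipsed): CHO–H eclipsed, H–H eclipsed, H–OCH3 eclipsed; 1.6 + 1.0 + 1.5 = 4.1 kcal/mol.
OCH3 at 300° (staggered): CHO–OCH3 gauche; 0.6 = 0.6 kcal/mol.
The minimum (0.0 kcal/mol) occurs with OCH3 at 180°.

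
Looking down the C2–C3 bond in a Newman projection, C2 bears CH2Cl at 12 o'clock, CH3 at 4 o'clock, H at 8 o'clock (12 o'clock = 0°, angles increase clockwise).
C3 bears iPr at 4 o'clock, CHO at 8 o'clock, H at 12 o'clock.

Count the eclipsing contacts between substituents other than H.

Non-H eclipsing pairs: CH3(120°)/iPr(120°) — 1 interaction.

1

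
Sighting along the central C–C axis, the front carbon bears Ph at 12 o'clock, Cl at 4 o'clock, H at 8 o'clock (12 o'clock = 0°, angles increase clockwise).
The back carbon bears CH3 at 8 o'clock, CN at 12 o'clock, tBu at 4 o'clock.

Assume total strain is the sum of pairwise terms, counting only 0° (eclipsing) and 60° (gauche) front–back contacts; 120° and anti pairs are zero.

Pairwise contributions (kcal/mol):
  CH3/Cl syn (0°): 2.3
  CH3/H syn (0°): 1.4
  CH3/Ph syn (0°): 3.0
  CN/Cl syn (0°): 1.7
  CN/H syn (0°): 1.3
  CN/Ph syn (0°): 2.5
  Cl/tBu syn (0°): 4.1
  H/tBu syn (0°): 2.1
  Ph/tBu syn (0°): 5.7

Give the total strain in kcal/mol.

This conformer (eclipsed): Ph(0°)/CN(0°) eclipsed 2.5; Cl(120°)/tBu(120°) eclipsed 4.1; H(240°)/CH3(240°) eclipsed 1.4 → 8.0 kcal/mol.

8.0 kcal/mol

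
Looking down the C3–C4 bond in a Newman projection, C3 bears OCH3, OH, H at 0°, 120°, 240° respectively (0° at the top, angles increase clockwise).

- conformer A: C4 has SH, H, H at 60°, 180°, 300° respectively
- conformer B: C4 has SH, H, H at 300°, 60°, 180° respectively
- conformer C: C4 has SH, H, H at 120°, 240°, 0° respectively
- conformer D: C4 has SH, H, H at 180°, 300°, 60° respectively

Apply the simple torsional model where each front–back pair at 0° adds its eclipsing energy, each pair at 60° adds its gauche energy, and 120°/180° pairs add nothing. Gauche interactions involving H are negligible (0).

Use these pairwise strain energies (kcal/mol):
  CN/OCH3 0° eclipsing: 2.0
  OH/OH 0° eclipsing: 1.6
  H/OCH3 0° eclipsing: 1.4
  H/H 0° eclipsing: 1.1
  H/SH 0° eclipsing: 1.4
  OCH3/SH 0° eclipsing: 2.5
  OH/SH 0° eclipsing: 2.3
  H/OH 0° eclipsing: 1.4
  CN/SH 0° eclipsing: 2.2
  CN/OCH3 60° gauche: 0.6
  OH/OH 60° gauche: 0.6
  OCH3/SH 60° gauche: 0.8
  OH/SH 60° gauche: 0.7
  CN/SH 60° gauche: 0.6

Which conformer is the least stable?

A (staggered): OCH3–SH gauche, OH–SH gauche; 0.8 + 0.7 = 1.5 kcal/mol.
B (staggered): OCH3–SH gauche; 0.8 = 0.8 kcal/mol.
C (eclipsed): OCH3–H eclipsed, OH–SH eclipsed, H–H eclipsed; 1.4 + 2.3 + 1.1 = 4.8 kcal/mol.
D (staggered): OH–SH gauche; 0.7 = 0.7 kcal/mol.
C has the highest total (4.8 kcal/mol).

C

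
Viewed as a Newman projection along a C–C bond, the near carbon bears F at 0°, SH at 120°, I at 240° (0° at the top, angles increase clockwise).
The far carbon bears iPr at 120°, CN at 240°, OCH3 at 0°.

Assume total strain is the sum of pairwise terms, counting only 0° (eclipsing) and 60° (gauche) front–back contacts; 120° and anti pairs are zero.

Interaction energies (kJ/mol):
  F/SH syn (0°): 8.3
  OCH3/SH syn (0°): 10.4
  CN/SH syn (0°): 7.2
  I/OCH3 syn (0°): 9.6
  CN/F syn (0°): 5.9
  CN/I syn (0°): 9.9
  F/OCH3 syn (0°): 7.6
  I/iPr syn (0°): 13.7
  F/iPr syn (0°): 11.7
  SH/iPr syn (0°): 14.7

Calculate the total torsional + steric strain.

32.2 kJ/mol

This conformer (eclipsed): F–OCH3 eclipsed, SH–iPr eclipsed, I–CN eclipsed; 7.6 + 14.7 + 9.9 = 32.2 kJ/mol.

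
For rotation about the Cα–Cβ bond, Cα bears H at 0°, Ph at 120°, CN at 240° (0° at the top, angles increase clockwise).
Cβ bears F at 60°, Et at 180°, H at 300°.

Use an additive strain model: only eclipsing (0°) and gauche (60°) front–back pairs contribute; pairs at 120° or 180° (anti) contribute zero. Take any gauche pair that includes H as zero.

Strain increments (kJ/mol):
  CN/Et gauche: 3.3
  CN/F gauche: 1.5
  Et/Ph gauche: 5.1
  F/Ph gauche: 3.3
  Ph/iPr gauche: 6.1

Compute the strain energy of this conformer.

11.7 kJ/mol

This conformer is staggered. Ph at 120° is gauche with F at 60° (3.3); Ph at 120° is gauche with Et at 180° (5.1); CN at 240° is gauche with Et at 180° (3.3). Total 11.7 kJ/mol.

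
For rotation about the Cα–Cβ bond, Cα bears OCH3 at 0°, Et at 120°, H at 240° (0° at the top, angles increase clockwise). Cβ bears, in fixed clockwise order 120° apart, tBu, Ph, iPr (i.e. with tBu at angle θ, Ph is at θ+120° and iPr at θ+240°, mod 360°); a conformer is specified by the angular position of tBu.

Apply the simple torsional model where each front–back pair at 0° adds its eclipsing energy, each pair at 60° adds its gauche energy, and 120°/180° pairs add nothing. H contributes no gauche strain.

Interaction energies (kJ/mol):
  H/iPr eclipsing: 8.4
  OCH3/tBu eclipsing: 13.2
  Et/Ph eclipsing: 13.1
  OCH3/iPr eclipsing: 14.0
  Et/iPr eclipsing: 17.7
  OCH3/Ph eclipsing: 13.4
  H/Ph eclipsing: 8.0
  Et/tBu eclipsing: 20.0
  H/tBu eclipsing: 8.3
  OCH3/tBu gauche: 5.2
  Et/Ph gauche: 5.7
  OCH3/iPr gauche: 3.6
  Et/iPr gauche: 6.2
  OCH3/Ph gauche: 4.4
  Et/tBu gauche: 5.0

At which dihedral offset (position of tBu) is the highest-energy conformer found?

120°

tBu at 0° (eclipsed): OCH3(0°)/tBu(0°) eclipsed 13.2; Et(120°)/Ph(120°) eclipsed 13.1; H(240°)/iPr(240°) eclipsed 8.4 → 34.7 kJ/mol.
tBu at 60° (staggered): OCH3(0°)/tBu(60°) gauche 5.2; OCH3(0°)/iPr(300°) gauche 3.6; Et(120°)/tBu(60°) gauche 5.0; Et(120°)/Ph(180°) gauche 5.7 → 19.5 kJ/mol.
tBu at 120° (eclipsed): OCH3(0°)/iPr(0°) eclipsed 14.0; Et(120°)/tBu(120°) eclipsed 20.0; H(240°)/Ph(240°) eclipsed 8.0 → 42.0 kJ/mol.
tBu at 180° (staggered): OCH3(0°)/Ph(300°) gauche 4.4; OCH3(0°)/iPr(60°) gauche 3.6; Et(120°)/tBu(180°) gauche 5.0; Et(120°)/iPr(60°) gauche 6.2 → 19.2 kJ/mol.
tBu at 240° (eclipsed): OCH3(0°)/Ph(0°) eclipsed 13.4; Et(120°)/iPr(120°) eclipsed 17.7; H(240°)/tBu(240°) eclipsed 8.3 → 39.4 kJ/mol.
tBu at 300° (staggered): OCH3(0°)/tBu(300°) gauche 5.2; OCH3(0°)/Ph(60°) gauche 4.4; Et(120°)/Ph(60°) gauche 5.7; Et(120°)/iPr(180°) gauche 6.2 → 21.5 kJ/mol.
The maximum (42.0 kJ/mol) occurs with tBu at 120°.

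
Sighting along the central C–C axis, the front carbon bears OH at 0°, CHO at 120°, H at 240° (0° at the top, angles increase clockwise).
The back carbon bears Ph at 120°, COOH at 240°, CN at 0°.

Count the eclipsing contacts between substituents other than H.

Non-H eclipsing pairs: OH(0°)/CN(0°); CHO(120°)/Ph(120°) — 2 interactions.

2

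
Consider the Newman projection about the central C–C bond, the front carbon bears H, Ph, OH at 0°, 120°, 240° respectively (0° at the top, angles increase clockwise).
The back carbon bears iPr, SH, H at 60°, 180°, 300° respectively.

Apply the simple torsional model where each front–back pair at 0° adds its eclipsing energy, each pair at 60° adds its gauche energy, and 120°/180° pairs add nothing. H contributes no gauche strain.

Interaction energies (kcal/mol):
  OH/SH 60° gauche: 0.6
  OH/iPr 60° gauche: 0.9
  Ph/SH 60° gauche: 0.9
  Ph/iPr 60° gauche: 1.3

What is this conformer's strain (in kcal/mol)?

2.8 kcal/mol

This conformer (staggered): Ph(120°)/iPr(60°) gauche 1.3; Ph(120°)/SH(180°) gauche 0.9; OH(240°)/SH(180°) gauche 0.6 → 2.8 kcal/mol.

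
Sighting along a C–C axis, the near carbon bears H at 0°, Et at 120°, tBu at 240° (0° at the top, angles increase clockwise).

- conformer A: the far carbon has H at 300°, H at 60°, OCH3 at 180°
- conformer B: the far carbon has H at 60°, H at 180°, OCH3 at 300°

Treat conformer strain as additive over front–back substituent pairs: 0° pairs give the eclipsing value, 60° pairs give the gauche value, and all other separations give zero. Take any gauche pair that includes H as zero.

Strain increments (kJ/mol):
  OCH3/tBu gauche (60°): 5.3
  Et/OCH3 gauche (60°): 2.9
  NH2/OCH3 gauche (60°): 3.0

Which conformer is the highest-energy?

A (staggered): Et–OCH3 gauche, tBu–OCH3 gauche; 2.9 + 5.3 = 8.2 kJ/mol.
B (staggered): tBu–OCH3 gauche; 5.3 = 5.3 kJ/mol.
A has the highest total (8.2 kJ/mol).

A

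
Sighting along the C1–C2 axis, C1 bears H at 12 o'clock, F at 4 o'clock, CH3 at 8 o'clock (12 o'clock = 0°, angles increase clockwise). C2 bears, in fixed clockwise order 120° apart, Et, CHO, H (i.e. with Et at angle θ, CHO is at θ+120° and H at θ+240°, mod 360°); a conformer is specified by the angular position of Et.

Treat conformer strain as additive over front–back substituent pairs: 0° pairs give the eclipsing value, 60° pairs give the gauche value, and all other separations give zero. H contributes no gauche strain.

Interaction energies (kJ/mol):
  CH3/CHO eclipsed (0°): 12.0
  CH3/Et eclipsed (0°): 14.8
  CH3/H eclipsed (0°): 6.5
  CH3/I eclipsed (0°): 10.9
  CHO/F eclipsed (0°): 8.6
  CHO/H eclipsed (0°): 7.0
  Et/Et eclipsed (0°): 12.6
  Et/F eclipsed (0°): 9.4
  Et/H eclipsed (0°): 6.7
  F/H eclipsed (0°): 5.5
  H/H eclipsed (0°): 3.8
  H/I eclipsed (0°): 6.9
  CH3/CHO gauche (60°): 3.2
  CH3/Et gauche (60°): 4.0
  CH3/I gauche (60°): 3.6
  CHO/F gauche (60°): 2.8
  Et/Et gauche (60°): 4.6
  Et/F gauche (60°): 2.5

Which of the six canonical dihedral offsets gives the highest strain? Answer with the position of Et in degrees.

240°

Et at 0° is eclipsed. H at 0° is eclipsed with Et at 0° (6.7); F at 120° is eclipsed with CHO at 120° (8.6); CH3 at 240° is eclipsed with H at 240° (6.5). Total 21.8 kJ/mol.
Et at 60° is staggered. F at 120° is gauche with Et at 60° (2.5); F at 120° is gauche with CHO at 180° (2.8); CH3 at 240° is gauche with CHO at 180° (3.2). Total 8.5 kJ/mol.
Et at 120° is eclipsed. H at 0° is eclipsed with H at 0° (3.8); F at 120° is eclipsed with Et at 120° (9.4); CH3 at 240° is eclipsed with CHO at 240° (12.0). Total 25.2 kJ/mol.
Et at 180° is staggered. F at 120° is gauche with Et at 180° (2.5); CH3 at 240° is gauche with Et at 180° (4.0); CH3 at 240° is gauche with CHO at 300° (3.2). Total 9.7 kJ/mol.
Et at 240° is eclipsed. H at 0° is eclipsed with CHO at 0° (7.0); F at 120° is eclipsed with H at 120° (5.5); CH3 at 240° is eclipsed with Et at 240° (14.8). Total 27.3 kJ/mol.
Et at 300° is staggered. F at 120° is gauche with CHO at 60° (2.8); CH3 at 240° is gauche with Et at 300° (4.0). Total 6.8 kJ/mol.
The maximum (27.3 kJ/mol) occurs with Et at 240°.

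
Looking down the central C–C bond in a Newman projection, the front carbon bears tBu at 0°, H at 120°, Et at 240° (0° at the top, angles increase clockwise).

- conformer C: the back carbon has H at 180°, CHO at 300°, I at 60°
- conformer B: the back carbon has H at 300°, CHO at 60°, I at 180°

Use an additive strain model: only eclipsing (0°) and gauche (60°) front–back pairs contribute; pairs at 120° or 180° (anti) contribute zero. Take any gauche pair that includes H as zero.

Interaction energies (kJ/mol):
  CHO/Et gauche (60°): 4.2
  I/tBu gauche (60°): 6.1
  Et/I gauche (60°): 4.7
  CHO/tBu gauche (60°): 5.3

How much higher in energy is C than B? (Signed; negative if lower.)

C (staggered): tBu(0°)/CHO(300°) gauche 5.3; tBu(0°)/I(60°) gauche 6.1; Et(240°)/CHO(300°) gauche 4.2 → 15.6 kJ/mol.
B (staggered): tBu(0°)/CHO(60°) gauche 5.3; Et(240°)/I(180°) gauche 4.7 → 10.0 kJ/mol.
E(C) − E(B) = 15.6 − 10.0 = +5.6 kJ/mol.

+5.6 kJ/mol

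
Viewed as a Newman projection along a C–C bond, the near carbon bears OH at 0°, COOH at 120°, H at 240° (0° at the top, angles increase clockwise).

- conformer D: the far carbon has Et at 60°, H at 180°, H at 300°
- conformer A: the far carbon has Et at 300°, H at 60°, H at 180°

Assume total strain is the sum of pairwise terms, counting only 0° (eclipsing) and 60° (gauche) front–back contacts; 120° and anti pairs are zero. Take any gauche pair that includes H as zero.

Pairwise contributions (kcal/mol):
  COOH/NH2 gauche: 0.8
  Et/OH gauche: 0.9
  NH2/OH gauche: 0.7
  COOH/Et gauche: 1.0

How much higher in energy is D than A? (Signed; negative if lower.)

D (staggered): OH–Et gauche, COOH–Et gauche; 0.9 + 1.0 = 1.9 kcal/mol.
A (staggered): OH–Et gauche; 0.9 = 0.9 kcal/mol.
E(D) − E(A) = 1.9 − 0.9 = +1.0 kcal/mol.

+1.0 kcal/mol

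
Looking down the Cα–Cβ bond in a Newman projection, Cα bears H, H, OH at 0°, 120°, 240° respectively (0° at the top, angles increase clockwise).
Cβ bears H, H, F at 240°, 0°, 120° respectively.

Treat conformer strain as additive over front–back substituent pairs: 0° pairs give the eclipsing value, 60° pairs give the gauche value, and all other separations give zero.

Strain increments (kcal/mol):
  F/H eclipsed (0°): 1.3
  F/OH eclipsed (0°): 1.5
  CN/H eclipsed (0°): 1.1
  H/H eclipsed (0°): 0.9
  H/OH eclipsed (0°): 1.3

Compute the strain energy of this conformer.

This conformer (eclipsed): H–H eclipsed, H–F eclipsed, OH–H eclipsed; 0.9 + 1.3 + 1.3 = 3.5 kcal/mol.

3.5 kcal/mol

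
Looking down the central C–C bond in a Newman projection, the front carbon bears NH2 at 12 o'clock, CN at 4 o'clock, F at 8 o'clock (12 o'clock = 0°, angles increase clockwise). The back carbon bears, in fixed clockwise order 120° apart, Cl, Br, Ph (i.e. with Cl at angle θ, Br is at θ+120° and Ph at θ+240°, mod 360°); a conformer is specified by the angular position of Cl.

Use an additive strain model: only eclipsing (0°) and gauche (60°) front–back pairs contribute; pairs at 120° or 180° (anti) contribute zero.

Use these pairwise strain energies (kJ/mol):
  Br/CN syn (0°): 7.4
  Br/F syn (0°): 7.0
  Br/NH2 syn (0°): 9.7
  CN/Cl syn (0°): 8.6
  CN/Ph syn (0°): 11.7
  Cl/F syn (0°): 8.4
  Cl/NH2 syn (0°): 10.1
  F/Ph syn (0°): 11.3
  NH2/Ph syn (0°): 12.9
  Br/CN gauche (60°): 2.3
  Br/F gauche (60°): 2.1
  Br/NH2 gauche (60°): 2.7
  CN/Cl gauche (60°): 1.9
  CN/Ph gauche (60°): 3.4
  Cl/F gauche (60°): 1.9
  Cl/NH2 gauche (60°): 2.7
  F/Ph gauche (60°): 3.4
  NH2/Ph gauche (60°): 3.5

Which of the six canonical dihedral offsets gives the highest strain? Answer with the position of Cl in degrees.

240°

Cl at 0° is eclipsed. NH2 at 0° is eclipsed with Cl at 0° (10.1); CN at 120° is eclipsed with Br at 120° (7.4); F at 240° is eclipsed with Ph at 240° (11.3). Total 28.8 kJ/mol.
Cl at 60° is staggered. NH2 at 0° is gauche with Cl at 60° (2.7); NH2 at 0° is gauche with Ph at 300° (3.5); CN at 120° is gauche with Cl at 60° (1.9); CN at 120° is gauche with Br at 180° (2.3); F at 240° is gauche with Br at 180° (2.1); F at 240° is gauche with Ph at 300° (3.4). Total 15.9 kJ/mol.
Cl at 120° is eclipsed. NH2 at 0° is eclipsed with Ph at 0° (12.9); CN at 120° is eclipsed with Cl at 120° (8.6); F at 240° is eclipsed with Br at 240° (7.0). Total 28.5 kJ/mol.
Cl at 180° is staggered. NH2 at 0° is gauche with Br at 300° (2.7); NH2 at 0° is gauche with Ph at 60° (3.5); CN at 120° is gauche with Cl at 180° (1.9); CN at 120° is gauche with Ph at 60° (3.4); F at 240° is gauche with Cl at 180° (1.9); F at 240° is gauche with Br at 300° (2.1). Total 15.5 kJ/mol.
Cl at 240° is eclipsed. NH2 at 0° is eclipsed with Br at 0° (9.7); CN at 120° is eclipsed with Ph at 120° (11.7); F at 240° is eclipsed with Cl at 240° (8.4). Total 29.8 kJ/mol.
Cl at 300° is staggered. NH2 at 0° is gauche with Cl at 300° (2.7); NH2 at 0° is gauche with Br at 60° (2.7); CN at 120° is gauche with Br at 60° (2.3); CN at 120° is gauche with Ph at 180° (3.4); F at 240° is gauche with Cl at 300° (1.9); F at 240° is gauche with Ph at 180° (3.4). Total 16.4 kJ/mol.
The maximum (29.8 kJ/mol) occurs with Cl at 240°.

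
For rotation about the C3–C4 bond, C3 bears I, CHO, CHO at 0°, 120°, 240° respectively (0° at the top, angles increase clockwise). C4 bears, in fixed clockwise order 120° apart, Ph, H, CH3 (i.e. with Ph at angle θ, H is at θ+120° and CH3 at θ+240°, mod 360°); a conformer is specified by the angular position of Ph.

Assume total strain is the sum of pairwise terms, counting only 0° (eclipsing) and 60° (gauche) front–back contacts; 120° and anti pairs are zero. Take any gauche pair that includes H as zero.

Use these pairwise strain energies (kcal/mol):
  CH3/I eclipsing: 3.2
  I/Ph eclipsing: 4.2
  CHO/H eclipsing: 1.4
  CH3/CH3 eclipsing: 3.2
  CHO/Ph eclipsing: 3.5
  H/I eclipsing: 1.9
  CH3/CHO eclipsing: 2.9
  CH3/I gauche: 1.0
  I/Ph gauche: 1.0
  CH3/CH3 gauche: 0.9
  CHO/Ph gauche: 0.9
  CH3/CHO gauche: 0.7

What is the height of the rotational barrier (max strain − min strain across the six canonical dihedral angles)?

5.2 kcal/mol

Ph at 0° (eclipsed): I–Ph eclipsed, CHO–H eclipsed, CHO–CH3 eclipsed; 4.2 + 1.4 + 2.9 = 8.5 kcal/mol.
Ph at 60° (staggered): I–Ph gauche, I–CH3 gauche, CHO–Ph gauche, CHO–CH3 gauche; 1.0 + 1.0 + 0.9 + 0.7 = 3.6 kcal/mol.
Ph at 120° (eclipsed): I–CH3 eclipsed, CHO–Ph eclipsed, CHO–H eclipsed; 3.2 + 3.5 + 1.4 = 8.1 kcal/mol.
Ph at 180° (staggered): I–CH3 gauche, CHO–Ph gauche, CHO–CH3 gauche, CHO–Ph gauche; 1.0 + 0.9 + 0.7 + 0.9 = 3.5 kcal/mol.
Ph at 240° (eclipsed): I–H eclipsed, CHO–CH3 eclipsed, CHO–Ph eclipsed; 1.9 + 2.9 + 3.5 = 8.3 kcal/mol.
Ph at 300° (staggered): I–Ph gauche, CHO–CH3 gauche, CHO–Ph gauche, CHO–CH3 gauche; 1.0 + 0.7 + 0.9 + 0.7 = 3.3 kcal/mol.
Max at 0° (8.5 kcal/mol), min at 300° (3.3 kcal/mol); barrier = 5.2 kcal/mol.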